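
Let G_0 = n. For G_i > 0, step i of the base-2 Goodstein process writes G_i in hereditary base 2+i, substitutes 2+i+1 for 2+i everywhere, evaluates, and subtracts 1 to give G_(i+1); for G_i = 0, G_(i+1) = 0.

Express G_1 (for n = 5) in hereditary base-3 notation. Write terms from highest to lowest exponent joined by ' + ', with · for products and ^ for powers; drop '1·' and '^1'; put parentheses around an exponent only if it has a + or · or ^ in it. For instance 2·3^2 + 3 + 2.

3^3

G_0=5  [base 2] 2^2 + 1  →[2↦3]→  3^3 + 1 = 28  −1 ⇒ G_1=27
G_1=27  [base 3] 3^3  →[3↦4]→  4^4 = 256  −1 ⇒ G_2=255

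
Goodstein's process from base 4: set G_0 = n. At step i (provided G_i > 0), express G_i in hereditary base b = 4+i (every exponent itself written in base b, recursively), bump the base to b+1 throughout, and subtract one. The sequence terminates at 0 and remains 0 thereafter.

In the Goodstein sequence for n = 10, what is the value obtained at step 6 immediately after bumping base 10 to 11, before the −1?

[0] 10 ≡ 2·4 + 2 (base 4). Lift 5: 12. −1: 11.
[1] 11 ≡ 2·5 + 1 (base 5). Lift 6: 13. −1: 12.
[2] 12 ≡ 2·6 (base 6). Lift 7: 14. −1: 13.
[3] 13 ≡ 7 + 6 (base 7). Lift 8: 14. −1: 13.
[4] 13 ≡ 8 + 5 (base 8). Lift 9: 14. −1: 13.
[5] 13 ≡ 9 + 4 (base 9). Lift 10: 14. −1: 13.
[6] 13 ≡ 10 + 3 (base 10). Lift 11: 14. −1: 13.

14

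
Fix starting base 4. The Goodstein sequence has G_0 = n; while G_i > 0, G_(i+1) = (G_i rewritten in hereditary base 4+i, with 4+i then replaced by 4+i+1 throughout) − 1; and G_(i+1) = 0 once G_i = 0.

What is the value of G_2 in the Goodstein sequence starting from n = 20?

39

G_0 = 20. HB_4(20) = 4^2 + 4. Bump = 30. G_1 = 29.
G_1 = 29. HB_5(29) = 5^2 + 4. Bump = 40. G_2 = 39.
G_2 = 39. HB_6(39) = 6^2 + 3. Bump = 52. G_3 = 51.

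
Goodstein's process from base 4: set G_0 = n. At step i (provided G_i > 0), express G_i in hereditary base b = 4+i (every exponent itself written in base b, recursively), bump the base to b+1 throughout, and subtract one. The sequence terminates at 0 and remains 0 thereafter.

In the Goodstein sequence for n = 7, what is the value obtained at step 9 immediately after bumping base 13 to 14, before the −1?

2

i=0: 7 = 4 + 3 (b=4); 4→5: 5 + 3 = 8; 8−1 = 7
i=1: 7 = 5 + 2 (b=5); 5→6: 6 + 2 = 8; 8−1 = 7
i=2: 7 = 6 + 1 (b=6); 6→7: 7 + 1 = 8; 8−1 = 7
i=3: 7 = 7 (b=7); 7→8: 8 = 8; 8−1 = 7
i=4: 7 = 7 (b=8); 8→9: 7 = 7; 7−1 = 6
i=5: 6 = 6 (b=9); 9→10: 6 = 6; 6−1 = 5
i=6: 5 = 5 (b=10); 10→11: 5 = 5; 5−1 = 4
i=7: 4 = 4 (b=11); 11→12: 4 = 4; 4−1 = 3
i=8: 3 = 3 (b=12); 12→13: 3 = 3; 3−1 = 2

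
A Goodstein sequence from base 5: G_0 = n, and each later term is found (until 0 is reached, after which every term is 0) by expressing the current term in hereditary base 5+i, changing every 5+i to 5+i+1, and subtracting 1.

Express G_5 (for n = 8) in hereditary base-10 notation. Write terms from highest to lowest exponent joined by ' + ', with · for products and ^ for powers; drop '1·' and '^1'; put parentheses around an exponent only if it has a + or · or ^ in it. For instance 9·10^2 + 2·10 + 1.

[0] 8 ≡ 5 + 3 (base 5). Lift 6: 9. −1: 8.
[1] 8 ≡ 6 + 2 (base 6). Lift 7: 9. −1: 8.
[2] 8 ≡ 7 + 1 (base 7). Lift 8: 9. −1: 8.
[3] 8 ≡ 8 (base 8). Lift 9: 9. −1: 8.
[4] 8 ≡ 8 (base 9). Lift 10: 8. −1: 7.
[5] 7 ≡ 7 (base 10). Lift 11: 7. −1: 6.

7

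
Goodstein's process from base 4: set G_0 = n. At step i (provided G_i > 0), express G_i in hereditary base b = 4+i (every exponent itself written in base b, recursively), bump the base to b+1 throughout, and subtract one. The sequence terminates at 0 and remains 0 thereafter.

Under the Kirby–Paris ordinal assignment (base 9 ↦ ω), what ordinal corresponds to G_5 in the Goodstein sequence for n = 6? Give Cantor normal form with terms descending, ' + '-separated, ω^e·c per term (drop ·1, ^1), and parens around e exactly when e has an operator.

4

G_0=6  [base 4] 4 + 2  →[4↦5]→  5 + 2 = 7  −1 ⇒ G_1=6
G_1=6  [base 5] 5 + 1  →[5↦6]→  6 + 1 = 7  −1 ⇒ G_2=6
G_2=6  [base 6] 6  →[6↦7]→  7 = 7  −1 ⇒ G_3=6
G_3=6  [base 7] 6  →[7↦8]→  6 = 6  −1 ⇒ G_4=5
G_4=5  [base 8] 5  →[8↦9]→  5 = 5  −1 ⇒ G_5=4
G_5=4  [base 9] 4  →[9↦10]→  4 = 4  −1 ⇒ G_6=3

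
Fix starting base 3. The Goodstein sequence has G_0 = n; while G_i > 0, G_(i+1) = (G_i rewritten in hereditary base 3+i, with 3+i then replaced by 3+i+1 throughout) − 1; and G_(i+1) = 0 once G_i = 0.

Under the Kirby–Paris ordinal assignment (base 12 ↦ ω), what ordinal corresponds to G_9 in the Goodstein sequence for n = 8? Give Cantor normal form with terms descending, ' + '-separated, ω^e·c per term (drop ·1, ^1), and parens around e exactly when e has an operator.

11

8 —HB3→ 2·3 + 2 —bump→ 2·4 + 2 = 10 —(−1)→ 9
9 —HB4→ 2·4 + 1 —bump→ 2·5 + 1 = 11 —(−1)→ 10
10 —HB5→ 2·5 —bump→ 2·6 = 12 —(−1)→ 11
11 —HB6→ 6 + 5 —bump→ 7 + 5 = 12 —(−1)→ 11
11 —HB7→ 7 + 4 —bump→ 8 + 4 = 12 —(−1)→ 11
11 —HB8→ 8 + 3 —bump→ 9 + 3 = 12 —(−1)→ 11
11 —HB9→ 9 + 2 —bump→ 10 + 2 = 12 —(−1)→ 11
11 —HB10→ 10 + 1 —bump→ 11 + 1 = 12 —(−1)→ 11
11 —HB11→ 11 —bump→ 12 = 12 —(−1)→ 11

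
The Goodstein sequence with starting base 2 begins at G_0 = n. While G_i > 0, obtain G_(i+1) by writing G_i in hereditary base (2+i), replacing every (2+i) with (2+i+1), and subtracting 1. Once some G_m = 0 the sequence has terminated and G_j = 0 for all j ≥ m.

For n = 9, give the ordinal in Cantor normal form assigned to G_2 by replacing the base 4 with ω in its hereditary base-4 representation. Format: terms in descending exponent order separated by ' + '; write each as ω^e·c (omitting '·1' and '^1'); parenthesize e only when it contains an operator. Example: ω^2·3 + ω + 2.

[0] 9 ≡ 2^(2 + 1) + 1 (base 2). Lift 3: 82. −1: 81.
[1] 81 ≡ 3^(3 + 1) (base 3). Lift 4: 1024. −1: 1023.

ω^ω·3 + ω^3·3 + ω^2·3 + ω·3 + 3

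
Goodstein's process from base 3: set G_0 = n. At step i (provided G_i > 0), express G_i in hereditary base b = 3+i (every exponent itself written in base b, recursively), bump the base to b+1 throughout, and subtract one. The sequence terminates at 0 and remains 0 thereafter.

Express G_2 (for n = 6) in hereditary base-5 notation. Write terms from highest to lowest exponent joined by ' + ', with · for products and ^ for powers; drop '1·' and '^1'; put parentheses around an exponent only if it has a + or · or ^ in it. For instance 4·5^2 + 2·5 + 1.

6 —HB3→ 2·3 —bump→ 2·4 = 8 —(−1)→ 7
7 —HB4→ 4 + 3 —bump→ 5 + 3 = 8 —(−1)→ 7
7 —HB5→ 5 + 2 —bump→ 6 + 2 = 8 —(−1)→ 7

5 + 2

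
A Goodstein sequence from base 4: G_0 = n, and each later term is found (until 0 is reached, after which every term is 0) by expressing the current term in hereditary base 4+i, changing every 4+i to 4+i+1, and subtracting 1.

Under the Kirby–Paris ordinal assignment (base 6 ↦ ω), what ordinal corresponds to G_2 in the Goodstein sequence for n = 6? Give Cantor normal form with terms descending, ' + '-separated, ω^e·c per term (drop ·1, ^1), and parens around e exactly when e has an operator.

ω

(0) 6|_4 = 4 + 2 ↦ 5 + 2|_5 = 7 ⇒ 6
(1) 6|_5 = 5 + 1 ↦ 6 + 1|_6 = 7 ⇒ 6
(2) 6|_6 = 6 ↦ 7|_7 = 7 ⇒ 6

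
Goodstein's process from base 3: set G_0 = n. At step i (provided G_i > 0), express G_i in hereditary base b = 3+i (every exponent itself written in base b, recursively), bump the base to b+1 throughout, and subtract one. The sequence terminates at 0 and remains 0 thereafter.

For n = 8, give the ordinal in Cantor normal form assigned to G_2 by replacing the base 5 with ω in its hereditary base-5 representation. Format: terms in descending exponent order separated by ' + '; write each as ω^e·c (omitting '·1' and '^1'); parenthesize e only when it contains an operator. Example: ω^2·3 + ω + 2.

ω·2

G_0 = 8. HB_3(8) = 2·3 + 2. Bump = 10. G_1 = 9.
G_1 = 9. HB_4(9) = 2·4 + 1. Bump = 11. G_2 = 10.
G_2 = 10. HB_5(10) = 2·5. Bump = 12. G_3 = 11.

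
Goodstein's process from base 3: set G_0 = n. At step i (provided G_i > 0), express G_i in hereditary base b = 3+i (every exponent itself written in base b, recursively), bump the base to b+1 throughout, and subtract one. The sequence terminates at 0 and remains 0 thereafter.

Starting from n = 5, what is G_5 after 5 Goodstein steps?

[0] 5 ≡ 3 + 2 (base 3). Lift 4: 6. −1: 5.
[1] 5 ≡ 4 + 1 (base 4). Lift 5: 6. −1: 5.
[2] 5 ≡ 5 (base 5). Lift 6: 6. −1: 5.
[3] 5 ≡ 5 (base 6). Lift 7: 5. −1: 4.
[4] 4 ≡ 4 (base 7). Lift 8: 4. −1: 3.
[5] 3 ≡ 3 (base 8). Lift 9: 3. −1: 2.

3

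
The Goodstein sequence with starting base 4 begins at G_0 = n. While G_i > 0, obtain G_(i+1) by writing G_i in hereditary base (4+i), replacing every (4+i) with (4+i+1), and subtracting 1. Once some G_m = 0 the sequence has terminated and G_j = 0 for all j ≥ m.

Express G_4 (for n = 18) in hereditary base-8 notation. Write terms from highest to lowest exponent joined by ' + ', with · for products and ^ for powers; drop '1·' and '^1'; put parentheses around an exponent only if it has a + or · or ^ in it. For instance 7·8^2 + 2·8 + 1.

(0) 18|_4 = 4^2 + 2 ↦ 5^2 + 2|_5 = 27 ⇒ 26
(1) 26|_5 = 5^2 + 1 ↦ 6^2 + 1|_6 = 37 ⇒ 36
(2) 36|_6 = 6^2 ↦ 7^2|_7 = 49 ⇒ 48
(3) 48|_7 = 6·7 + 6 ↦ 6·8 + 6|_8 = 54 ⇒ 53
(4) 53|_8 = 6·8 + 5 ↦ 6·9 + 5|_9 = 59 ⇒ 58

6·8 + 5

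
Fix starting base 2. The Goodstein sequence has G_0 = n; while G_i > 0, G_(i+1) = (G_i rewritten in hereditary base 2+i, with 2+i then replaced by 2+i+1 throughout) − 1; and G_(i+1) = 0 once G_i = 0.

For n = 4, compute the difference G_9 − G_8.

base 2: 4 = 2^2; at 3: 3^3 = 27; next = 26
base 3: 26 = 2·3^2 + 2·3 + 2; at 4: 2·4^2 + 2·4 + 2 = 42; next = 41
base 4: 41 = 2·4^2 + 2·4 + 1; at 5: 2·5^2 + 2·5 + 1 = 61; next = 60
base 5: 60 = 2·5^2 + 2·5; at 6: 2·6^2 + 2·6 = 84; next = 83
base 6: 83 = 2·6^2 + 6 + 5; at 7: 2·7^2 + 7 + 5 = 110; next = 109
base 7: 109 = 2·7^2 + 7 + 4; at 8: 2·8^2 + 8 + 4 = 140; next = 139
base 8: 139 = 2·8^2 + 8 + 3; at 9: 2·9^2 + 9 + 3 = 174; next = 173
base 9: 173 = 2·9^2 + 9 + 2; at 10: 2·10^2 + 10 + 2 = 212; next = 211
base 10: 211 = 2·10^2 + 10 + 1; at 11: 2·11^2 + 11 + 1 = 254; next = 253

42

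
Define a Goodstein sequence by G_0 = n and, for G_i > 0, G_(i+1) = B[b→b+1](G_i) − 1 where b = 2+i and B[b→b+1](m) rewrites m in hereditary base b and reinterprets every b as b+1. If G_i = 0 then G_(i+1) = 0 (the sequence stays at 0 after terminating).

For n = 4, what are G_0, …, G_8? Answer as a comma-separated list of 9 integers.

4, 26, 41, 60, 83, 109, 139, 173, 211

4 —HB2→ 2^2 —bump→ 3^3 = 27 —(−1)→ 26
26 —HB3→ 2·3^2 + 2·3 + 2 —bump→ 2·4^2 + 2·4 + 2 = 42 —(−1)→ 41
41 —HB4→ 2·4^2 + 2·4 + 1 —bump→ 2·5^2 + 2·5 + 1 = 61 —(−1)→ 60
60 —HB5→ 2·5^2 + 2·5 —bump→ 2·6^2 + 2·6 = 84 —(−1)→ 83
83 —HB6→ 2·6^2 + 6 + 5 —bump→ 2·7^2 + 7 + 5 = 110 —(−1)→ 109
109 —HB7→ 2·7^2 + 7 + 4 —bump→ 2·8^2 + 8 + 4 = 140 —(−1)→ 139
139 —HB8→ 2·8^2 + 8 + 3 —bump→ 2·9^2 + 9 + 3 = 174 —(−1)→ 173
173 —HB9→ 2·9^2 + 9 + 2 —bump→ 2·10^2 + 10 + 2 = 212 —(−1)→ 211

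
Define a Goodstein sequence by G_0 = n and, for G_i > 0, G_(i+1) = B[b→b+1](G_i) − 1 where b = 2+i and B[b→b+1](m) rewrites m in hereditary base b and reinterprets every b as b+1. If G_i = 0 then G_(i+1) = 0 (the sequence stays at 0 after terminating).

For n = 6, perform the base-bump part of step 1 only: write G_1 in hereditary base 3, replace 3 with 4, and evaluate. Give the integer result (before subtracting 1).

base 2: 6 = 2^2 + 2; at 3: 3^3 + 3 = 30; next = 29
base 3: 29 = 3^3 + 2; at 4: 4^4 + 2 = 258; next = 257

258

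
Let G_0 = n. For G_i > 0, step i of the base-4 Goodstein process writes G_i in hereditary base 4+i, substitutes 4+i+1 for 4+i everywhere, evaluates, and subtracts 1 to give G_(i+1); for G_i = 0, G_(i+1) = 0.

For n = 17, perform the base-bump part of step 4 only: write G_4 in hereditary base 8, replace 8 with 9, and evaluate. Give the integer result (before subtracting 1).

17 —HB4→ 4^2 + 1 —bump→ 5^2 + 1 = 26 —(−1)→ 25
25 —HB5→ 5^2 —bump→ 6^2 = 36 —(−1)→ 35
35 —HB6→ 5·6 + 5 —bump→ 5·7 + 5 = 40 —(−1)→ 39
39 —HB7→ 5·7 + 4 —bump→ 5·8 + 4 = 44 —(−1)→ 43
43 —HB8→ 5·8 + 3 —bump→ 5·9 + 3 = 48 —(−1)→ 47

48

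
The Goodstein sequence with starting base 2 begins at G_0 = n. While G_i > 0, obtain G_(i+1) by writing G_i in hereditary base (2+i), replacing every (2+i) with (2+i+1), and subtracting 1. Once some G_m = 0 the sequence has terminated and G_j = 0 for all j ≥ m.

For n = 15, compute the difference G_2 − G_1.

1172

G_0 = 15. HB_2(15) = 2^(2 + 1) + 2^2 + 2 + 1. Bump = 112. G_1 = 111.
G_1 = 111. HB_3(111) = 3^(3 + 1) + 3^3 + 3. Bump = 1284. G_2 = 1283.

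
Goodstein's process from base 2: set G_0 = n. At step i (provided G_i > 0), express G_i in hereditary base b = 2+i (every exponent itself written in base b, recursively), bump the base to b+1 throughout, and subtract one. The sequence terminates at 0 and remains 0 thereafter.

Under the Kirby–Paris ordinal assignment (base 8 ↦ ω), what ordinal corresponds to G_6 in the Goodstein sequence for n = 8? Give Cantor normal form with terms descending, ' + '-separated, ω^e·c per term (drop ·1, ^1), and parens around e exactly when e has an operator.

(0) 8|_2 = 2^(2 + 1) ↦ 3^(3 + 1)|_3 = 81 ⇒ 80
(1) 80|_3 = 2·3^3 + 2·3^2 + 2·3 + 2 ↦ 2·4^4 + 2·4^2 + 2·4 + 2|_4 = 554 ⇒ 553
(2) 553|_4 = 2·4^4 + 2·4^2 + 2·4 + 1 ↦ 2·5^5 + 2·5^2 + 2·5 + 1|_5 = 6311 ⇒ 6310
(3) 6310|_5 = 2·5^5 + 2·5^2 + 2·5 ↦ 2·6^6 + 2·6^2 + 2·6|_6 = 93396 ⇒ 93395
(4) 93395|_6 = 2·6^6 + 2·6^2 + 6 + 5 ↦ 2·7^7 + 2·7^2 + 7 + 5|_7 = 1647196 ⇒ 1647195
(5) 1647195|_7 = 2·7^7 + 2·7^2 + 7 + 4 ↦ 2·8^8 + 2·8^2 + 8 + 4|_8 = 33554572 ⇒ 33554571

ω^ω·2 + ω^2·2 + ω + 3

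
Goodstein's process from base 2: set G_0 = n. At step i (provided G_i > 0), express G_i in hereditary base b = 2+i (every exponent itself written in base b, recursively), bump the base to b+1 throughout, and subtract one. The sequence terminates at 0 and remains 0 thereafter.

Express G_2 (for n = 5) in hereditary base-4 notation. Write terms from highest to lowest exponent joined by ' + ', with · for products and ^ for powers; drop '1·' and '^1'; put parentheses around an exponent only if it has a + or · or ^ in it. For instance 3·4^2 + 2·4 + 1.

5 —HB2→ 2^2 + 1 —bump→ 3^3 + 1 = 28 —(−1)→ 27
27 —HB3→ 3^3 —bump→ 4^4 = 256 —(−1)→ 255
255 —HB4→ 3·4^3 + 3·4^2 + 3·4 + 3 —bump→ 3·5^3 + 3·5^2 + 3·5 + 3 = 468 —(−1)→ 467

3·4^3 + 3·4^2 + 3·4 + 3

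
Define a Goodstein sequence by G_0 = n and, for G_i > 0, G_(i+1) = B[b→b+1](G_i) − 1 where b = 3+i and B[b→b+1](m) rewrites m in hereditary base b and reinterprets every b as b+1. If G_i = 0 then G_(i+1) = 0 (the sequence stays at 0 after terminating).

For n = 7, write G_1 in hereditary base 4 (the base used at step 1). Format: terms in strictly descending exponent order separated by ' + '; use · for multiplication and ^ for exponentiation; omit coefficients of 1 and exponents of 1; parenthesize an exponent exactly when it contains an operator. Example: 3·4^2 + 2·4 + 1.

i=0: 7 = 2·3 + 1 (b=3); 3→4: 2·4 + 1 = 9; 9−1 = 8
i=1: 8 = 2·4 (b=4); 4→5: 2·5 = 10; 10−1 = 9

2·4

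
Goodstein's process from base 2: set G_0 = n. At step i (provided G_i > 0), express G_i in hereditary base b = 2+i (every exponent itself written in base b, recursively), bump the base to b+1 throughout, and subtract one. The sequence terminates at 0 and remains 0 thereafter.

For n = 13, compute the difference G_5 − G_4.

G_0=13  [base 2] 2^(2 + 1) + 2^2 + 1  →[2↦3]→  3^(3 + 1) + 3^3 + 1 = 109  −1 ⇒ G_1=108
G_1=108  [base 3] 3^(3 + 1) + 3^3  →[3↦4]→  4^(4 + 1) + 4^4 = 1280  −1 ⇒ G_2=1279
G_2=1279  [base 4] 4^(4 + 1) + 3·4^3 + 3·4^2 + 3·4 + 3  →[4↦5]→  5^(5 + 1) + 3·5^3 + 3·5^2 + 3·5 + 3 = 16093  −1 ⇒ G_3=16092
G_3=16092  [base 5] 5^(5 + 1) + 3·5^3 + 3·5^2 + 3·5 + 2  →[5↦6]→  6^(6 + 1) + 3·6^3 + 3·6^2 + 3·6 + 2 = 280712  −1 ⇒ G_4=280711
G_4=280711  [base 6] 6^(6 + 1) + 3·6^3 + 3·6^2 + 3·6 + 1  →[6↦7]→  7^(7 + 1) + 3·7^3 + 3·7^2 + 3·7 + 1 = 5765999  −1 ⇒ G_5=5765998

5485287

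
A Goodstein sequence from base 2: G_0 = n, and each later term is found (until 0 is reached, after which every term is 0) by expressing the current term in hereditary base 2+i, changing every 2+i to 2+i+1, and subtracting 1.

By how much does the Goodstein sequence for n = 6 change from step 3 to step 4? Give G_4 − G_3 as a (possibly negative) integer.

43530

6 —HB2→ 2^2 + 2 —bump→ 3^3 + 3 = 30 —(−1)→ 29
29 —HB3→ 3^3 + 2 —bump→ 4^4 + 2 = 258 —(−1)→ 257
257 —HB4→ 4^4 + 1 —bump→ 5^5 + 1 = 3126 —(−1)→ 3125
3125 —HB5→ 5^5 —bump→ 6^6 = 46656 —(−1)→ 46655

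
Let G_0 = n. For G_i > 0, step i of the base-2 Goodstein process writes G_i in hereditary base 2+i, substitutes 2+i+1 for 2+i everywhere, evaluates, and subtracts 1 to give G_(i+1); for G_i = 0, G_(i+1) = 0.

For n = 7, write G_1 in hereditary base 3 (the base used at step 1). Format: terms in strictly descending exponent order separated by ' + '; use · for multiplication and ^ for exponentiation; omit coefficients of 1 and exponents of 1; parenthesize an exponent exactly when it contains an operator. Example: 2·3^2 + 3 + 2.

G_0 = 7. HB_2(7) = 2^2 + 2 + 1. Bump = 31. G_1 = 30.
G_1 = 30. HB_3(30) = 3^3 + 3. Bump = 260. G_2 = 259.

3^3 + 3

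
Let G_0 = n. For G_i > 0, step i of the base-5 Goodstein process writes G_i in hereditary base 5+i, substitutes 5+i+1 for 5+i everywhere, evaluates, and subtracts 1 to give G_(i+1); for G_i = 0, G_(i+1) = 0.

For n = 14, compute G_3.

(0) 14|_5 = 2·5 + 4 ↦ 2·6 + 4|_6 = 16 ⇒ 15
(1) 15|_6 = 2·6 + 3 ↦ 2·7 + 3|_7 = 17 ⇒ 16
(2) 16|_7 = 2·7 + 2 ↦ 2·8 + 2|_8 = 18 ⇒ 17
(3) 17|_8 = 2·8 + 1 ↦ 2·9 + 1|_9 = 19 ⇒ 18

17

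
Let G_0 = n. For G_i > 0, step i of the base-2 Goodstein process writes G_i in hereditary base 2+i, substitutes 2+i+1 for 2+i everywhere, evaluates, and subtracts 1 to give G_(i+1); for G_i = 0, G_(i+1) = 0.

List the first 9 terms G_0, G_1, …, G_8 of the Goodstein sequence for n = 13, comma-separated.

step 0: 13 = 2^(2 + 1) + 2^2 + 1; sub 3 for 2: 3^(3 + 1) + 3^3 + 1; = 109; G_1 = 109−1 = 108
step 1: 108 = 3^(3 + 1) + 3^3; sub 4 for 3: 4^(4 + 1) + 4^4; = 1280; G_2 = 1280−1 = 1279
step 2: 1279 = 4^(4 + 1) + 3·4^3 + 3·4^2 + 3·4 + 3; sub 5 for 4: 5^(5 + 1) + 3·5^3 + 3·5^2 + 3·5 + 3; = 16093; G_3 = 16093−1 = 16092
step 3: 16092 = 5^(5 + 1) + 3·5^3 + 3·5^2 + 3·5 + 2; sub 6 for 5: 6^(6 + 1) + 3·6^3 + 3·6^2 + 3·6 + 2; = 280712; G_4 = 280712−1 = 280711
step 4: 280711 = 6^(6 + 1) + 3·6^3 + 3·6^2 + 3·6 + 1; sub 7 for 6: 7^(7 + 1) + 3·7^3 + 3·7^2 + 3·7 + 1; = 5765999; G_5 = 5765999−1 = 5765998
step 5: 5765998 = 7^(7 + 1) + 3·7^3 + 3·7^2 + 3·7; sub 8 for 7: 8^(8 + 1) + 3·8^3 + 3·8^2 + 3·8; = 134219480; G_6 = 134219480−1 = 134219479
step 6: 134219479 = 8^(8 + 1) + 3·8^3 + 3·8^2 + 2·8 + 7; sub 9 for 8: 9^(9 + 1) + 3·9^3 + 3·9^2 + 2·9 + 7; = 3486786856; G_7 = 3486786856−1 = 3486786855
step 7: 3486786855 = 9^(9 + 1) + 3·9^3 + 3·9^2 + 2·9 + 6; sub 10 for 9: 10^(10 + 1) + 3·10^3 + 3·10^2 + 2·10 + 6; = 100000003326; G_8 = 100000003326−1 = 100000003325

13, 108, 1279, 16092, 280711, 5765998, 134219479, 3486786855, 100000003325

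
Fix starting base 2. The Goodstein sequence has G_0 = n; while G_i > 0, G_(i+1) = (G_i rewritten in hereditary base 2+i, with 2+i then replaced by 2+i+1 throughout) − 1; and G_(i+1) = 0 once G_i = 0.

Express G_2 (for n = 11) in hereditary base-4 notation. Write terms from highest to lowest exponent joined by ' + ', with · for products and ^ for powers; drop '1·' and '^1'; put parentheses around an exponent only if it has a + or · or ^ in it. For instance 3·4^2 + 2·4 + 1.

4^(4 + 1) + 3

11 —HB2→ 2^(2 + 1) + 2 + 1 —bump→ 3^(3 + 1) + 3 + 1 = 85 —(−1)→ 84
84 —HB3→ 3^(3 + 1) + 3 —bump→ 4^(4 + 1) + 4 = 1028 —(−1)→ 1027
1027 —HB4→ 4^(4 + 1) + 3 —bump→ 5^(5 + 1) + 3 = 15628 —(−1)→ 15627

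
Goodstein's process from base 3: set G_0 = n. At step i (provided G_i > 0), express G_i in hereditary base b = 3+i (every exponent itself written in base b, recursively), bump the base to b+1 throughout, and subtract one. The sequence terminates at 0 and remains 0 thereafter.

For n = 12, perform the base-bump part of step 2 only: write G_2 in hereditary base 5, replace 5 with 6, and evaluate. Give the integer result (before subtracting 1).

38

i=0: 12 = 3^2 + 3 (b=3); 3→4: 4^2 + 4 = 20; 20−1 = 19
i=1: 19 = 4^2 + 3 (b=4); 4→5: 5^2 + 3 = 28; 28−1 = 27
i=2: 27 = 5^2 + 2 (b=5); 5→6: 6^2 + 2 = 38; 38−1 = 37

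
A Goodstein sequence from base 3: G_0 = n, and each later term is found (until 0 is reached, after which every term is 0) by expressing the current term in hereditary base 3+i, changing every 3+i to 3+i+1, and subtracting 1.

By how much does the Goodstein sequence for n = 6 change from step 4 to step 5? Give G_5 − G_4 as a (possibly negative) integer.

0

step 0: 6 = 2·3; sub 4 for 3: 2·4; = 8; G_1 = 8−1 = 7
step 1: 7 = 4 + 3; sub 5 for 4: 5 + 3; = 8; G_2 = 8−1 = 7
step 2: 7 = 5 + 2; sub 6 for 5: 6 + 2; = 8; G_3 = 8−1 = 7
step 3: 7 = 6 + 1; sub 7 for 6: 7 + 1; = 8; G_4 = 8−1 = 7
step 4: 7 = 7; sub 8 for 7: 8; = 8; G_5 = 8−1 = 7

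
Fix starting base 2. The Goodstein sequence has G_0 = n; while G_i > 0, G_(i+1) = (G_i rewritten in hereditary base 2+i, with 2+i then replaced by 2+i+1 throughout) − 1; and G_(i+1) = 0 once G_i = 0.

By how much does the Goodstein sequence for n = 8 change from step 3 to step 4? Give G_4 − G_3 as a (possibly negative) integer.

87085

G_0=8  [base 2] 2^(2 + 1)  →[2↦3]→  3^(3 + 1) = 81  −1 ⇒ G_1=80
G_1=80  [base 3] 2·3^3 + 2·3^2 + 2·3 + 2  →[3↦4]→  2·4^4 + 2·4^2 + 2·4 + 2 = 554  −1 ⇒ G_2=553
G_2=553  [base 4] 2·4^4 + 2·4^2 + 2·4 + 1  →[4↦5]→  2·5^5 + 2·5^2 + 2·5 + 1 = 6311  −1 ⇒ G_3=6310
G_3=6310  [base 5] 2·5^5 + 2·5^2 + 2·5  →[5↦6]→  2·6^6 + 2·6^2 + 2·6 = 93396  −1 ⇒ G_4=93395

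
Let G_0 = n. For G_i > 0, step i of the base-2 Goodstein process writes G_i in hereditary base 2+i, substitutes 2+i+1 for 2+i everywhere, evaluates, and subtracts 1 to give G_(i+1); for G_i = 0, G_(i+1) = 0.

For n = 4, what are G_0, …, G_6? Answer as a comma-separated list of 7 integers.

4, 26, 41, 60, 83, 109, 139

G_0=4  [base 2] 2^2  →[2↦3]→  3^3 = 27  −1 ⇒ G_1=26
G_1=26  [base 3] 2·3^2 + 2·3 + 2  →[3↦4]→  2·4^2 + 2·4 + 2 = 42  −1 ⇒ G_2=41
G_2=41  [base 4] 2·4^2 + 2·4 + 1  →[4↦5]→  2·5^2 + 2·5 + 1 = 61  −1 ⇒ G_3=60
G_3=60  [base 5] 2·5^2 + 2·5  →[5↦6]→  2·6^2 + 2·6 = 84  −1 ⇒ G_4=83
G_4=83  [base 6] 2·6^2 + 6 + 5  →[6↦7]→  2·7^2 + 7 + 5 = 110  −1 ⇒ G_5=109
G_5=109  [base 7] 2·7^2 + 7 + 4  →[7↦8]→  2·8^2 + 8 + 4 = 140  −1 ⇒ G_6=139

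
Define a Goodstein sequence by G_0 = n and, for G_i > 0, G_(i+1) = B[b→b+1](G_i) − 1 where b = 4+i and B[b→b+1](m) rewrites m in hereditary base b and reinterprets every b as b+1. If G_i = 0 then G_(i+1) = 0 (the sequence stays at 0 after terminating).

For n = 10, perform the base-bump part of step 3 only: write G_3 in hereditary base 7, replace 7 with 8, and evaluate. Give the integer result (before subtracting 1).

14

10 —HB4→ 2·4 + 2 —bump→ 2·5 + 2 = 12 —(−1)→ 11
11 —HB5→ 2·5 + 1 —bump→ 2·6 + 1 = 13 —(−1)→ 12
12 —HB6→ 2·6 —bump→ 2·7 = 14 —(−1)→ 13
13 —HB7→ 7 + 6 —bump→ 8 + 6 = 14 —(−1)→ 13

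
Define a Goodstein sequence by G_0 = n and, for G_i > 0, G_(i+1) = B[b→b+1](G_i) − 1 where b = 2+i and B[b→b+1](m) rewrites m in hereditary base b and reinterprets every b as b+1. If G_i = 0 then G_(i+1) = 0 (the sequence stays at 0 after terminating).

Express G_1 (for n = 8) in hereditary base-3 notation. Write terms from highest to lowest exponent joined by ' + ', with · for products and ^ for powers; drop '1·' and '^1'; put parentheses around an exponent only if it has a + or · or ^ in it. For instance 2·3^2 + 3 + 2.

8 —HB2→ 2^(2 + 1) —bump→ 3^(3 + 1) = 81 —(−1)→ 80
80 —HB3→ 2·3^3 + 2·3^2 + 2·3 + 2 —bump→ 2·4^4 + 2·4^2 + 2·4 + 2 = 554 —(−1)→ 553

2·3^3 + 2·3^2 + 2·3 + 2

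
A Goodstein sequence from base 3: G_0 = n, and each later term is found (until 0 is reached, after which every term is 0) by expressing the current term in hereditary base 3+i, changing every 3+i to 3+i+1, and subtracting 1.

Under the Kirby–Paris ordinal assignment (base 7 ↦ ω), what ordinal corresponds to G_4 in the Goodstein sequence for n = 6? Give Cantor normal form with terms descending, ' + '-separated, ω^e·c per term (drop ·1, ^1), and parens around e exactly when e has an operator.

ω

G_0=6  [base 3] 2·3  →[3↦4]→  2·4 = 8  −1 ⇒ G_1=7
G_1=7  [base 4] 4 + 3  →[4↦5]→  5 + 3 = 8  −1 ⇒ G_2=7
G_2=7  [base 5] 5 + 2  →[5↦6]→  6 + 2 = 8  −1 ⇒ G_3=7
G_3=7  [base 6] 6 + 1  →[6↦7]→  7 + 1 = 8  −1 ⇒ G_4=7
G_4=7  [base 7] 7  →[7↦8]→  8 = 8  −1 ⇒ G_5=7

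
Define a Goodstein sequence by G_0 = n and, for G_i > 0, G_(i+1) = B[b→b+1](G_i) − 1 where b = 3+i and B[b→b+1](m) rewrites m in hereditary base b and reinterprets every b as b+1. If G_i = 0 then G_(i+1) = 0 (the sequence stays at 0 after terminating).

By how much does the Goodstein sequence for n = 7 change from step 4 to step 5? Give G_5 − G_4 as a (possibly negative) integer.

0

G_0=7  [base 3] 2·3 + 1  →[3↦4]→  2·4 + 1 = 9  −1 ⇒ G_1=8
G_1=8  [base 4] 2·4  →[4↦5]→  2·5 = 10  −1 ⇒ G_2=9
G_2=9  [base 5] 5 + 4  →[5↦6]→  6 + 4 = 10  −1 ⇒ G_3=9
G_3=9  [base 6] 6 + 3  →[6↦7]→  7 + 3 = 10  −1 ⇒ G_4=9
G_4=9  [base 7] 7 + 2  →[7↦8]→  8 + 2 = 10  −1 ⇒ G_5=9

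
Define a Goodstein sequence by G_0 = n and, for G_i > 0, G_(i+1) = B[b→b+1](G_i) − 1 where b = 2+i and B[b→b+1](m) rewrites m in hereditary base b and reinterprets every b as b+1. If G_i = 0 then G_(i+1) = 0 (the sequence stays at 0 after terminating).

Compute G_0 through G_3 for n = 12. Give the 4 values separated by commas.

(0) 12|_2 = 2^(2 + 1) + 2^2 ↦ 3^(3 + 1) + 3^3|_3 = 108 ⇒ 107
(1) 107|_3 = 3^(3 + 1) + 2·3^2 + 2·3 + 2 ↦ 4^(4 + 1) + 2·4^2 + 2·4 + 2|_4 = 1066 ⇒ 1065
(2) 1065|_4 = 4^(4 + 1) + 2·4^2 + 2·4 + 1 ↦ 5^(5 + 1) + 2·5^2 + 2·5 + 1|_5 = 15686 ⇒ 15685

12, 107, 1065, 15685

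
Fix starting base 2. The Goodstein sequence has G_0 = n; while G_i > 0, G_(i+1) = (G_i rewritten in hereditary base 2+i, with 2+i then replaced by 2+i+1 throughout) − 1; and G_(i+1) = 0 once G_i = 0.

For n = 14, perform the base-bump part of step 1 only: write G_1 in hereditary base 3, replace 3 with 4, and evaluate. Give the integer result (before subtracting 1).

1282

G_0=14  [base 2] 2^(2 + 1) + 2^2 + 2  →[2↦3]→  3^(3 + 1) + 3^3 + 3 = 111  −1 ⇒ G_1=110
G_1=110  [base 3] 3^(3 + 1) + 3^3 + 2  →[3↦4]→  4^(4 + 1) + 4^4 + 2 = 1282  −1 ⇒ G_2=1281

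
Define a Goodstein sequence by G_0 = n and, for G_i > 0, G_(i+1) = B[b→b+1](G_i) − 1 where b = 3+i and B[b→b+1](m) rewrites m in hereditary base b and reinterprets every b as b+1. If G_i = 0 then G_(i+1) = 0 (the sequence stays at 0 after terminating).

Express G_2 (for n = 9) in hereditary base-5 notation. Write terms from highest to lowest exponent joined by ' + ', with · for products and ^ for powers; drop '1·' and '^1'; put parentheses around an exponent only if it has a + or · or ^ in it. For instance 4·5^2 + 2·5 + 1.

3·5 + 2

[0] 9 ≡ 3^2 (base 3). Lift 4: 16. −1: 15.
[1] 15 ≡ 3·4 + 3 (base 4). Lift 5: 18. −1: 17.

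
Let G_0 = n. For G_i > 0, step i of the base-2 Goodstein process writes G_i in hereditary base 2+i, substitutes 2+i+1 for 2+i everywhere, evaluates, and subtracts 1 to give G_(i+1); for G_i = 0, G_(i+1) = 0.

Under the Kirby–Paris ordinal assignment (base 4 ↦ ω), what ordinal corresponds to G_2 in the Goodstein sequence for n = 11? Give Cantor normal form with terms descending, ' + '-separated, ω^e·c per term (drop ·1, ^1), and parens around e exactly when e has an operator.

[0] 11 ≡ 2^(2 + 1) + 2 + 1 (base 2). Lift 3: 85. −1: 84.
[1] 84 ≡ 3^(3 + 1) + 3 (base 3). Lift 4: 1028. −1: 1027.
[2] 1027 ≡ 4^(4 + 1) + 3 (base 4). Lift 5: 15628. −1: 15627.

ω^(ω + 1) + 3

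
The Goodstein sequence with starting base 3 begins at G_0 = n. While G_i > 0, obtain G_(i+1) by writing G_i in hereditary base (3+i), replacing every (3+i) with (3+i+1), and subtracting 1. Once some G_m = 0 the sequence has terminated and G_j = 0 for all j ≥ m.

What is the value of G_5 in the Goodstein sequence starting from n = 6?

7

i=0: 6 = 2·3 (b=3); 3→4: 2·4 = 8; 8−1 = 7
i=1: 7 = 4 + 3 (b=4); 4→5: 5 + 3 = 8; 8−1 = 7
i=2: 7 = 5 + 2 (b=5); 5→6: 6 + 2 = 8; 8−1 = 7
i=3: 7 = 6 + 1 (b=6); 6→7: 7 + 1 = 8; 8−1 = 7
i=4: 7 = 7 (b=7); 7→8: 8 = 8; 8−1 = 7
i=5: 7 = 7 (b=8); 8→9: 7 = 7; 7−1 = 6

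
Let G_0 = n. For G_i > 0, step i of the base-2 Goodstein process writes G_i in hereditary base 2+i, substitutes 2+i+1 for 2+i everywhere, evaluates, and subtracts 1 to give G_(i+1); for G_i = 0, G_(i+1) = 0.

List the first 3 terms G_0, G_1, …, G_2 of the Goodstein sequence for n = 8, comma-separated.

8 —HB2→ 2^(2 + 1) —bump→ 3^(3 + 1) = 81 —(−1)→ 80
80 —HB3→ 2·3^3 + 2·3^2 + 2·3 + 2 —bump→ 2·4^4 + 2·4^2 + 2·4 + 2 = 554 —(−1)→ 553

8, 80, 553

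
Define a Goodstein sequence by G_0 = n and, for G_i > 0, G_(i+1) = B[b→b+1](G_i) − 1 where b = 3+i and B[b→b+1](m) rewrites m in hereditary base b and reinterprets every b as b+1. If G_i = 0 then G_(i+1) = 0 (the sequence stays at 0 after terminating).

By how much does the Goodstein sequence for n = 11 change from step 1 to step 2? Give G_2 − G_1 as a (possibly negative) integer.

[0] 11 ≡ 3^2 + 2 (base 3). Lift 4: 18. −1: 17.
[1] 17 ≡ 4^2 + 1 (base 4). Lift 5: 26. −1: 25.

8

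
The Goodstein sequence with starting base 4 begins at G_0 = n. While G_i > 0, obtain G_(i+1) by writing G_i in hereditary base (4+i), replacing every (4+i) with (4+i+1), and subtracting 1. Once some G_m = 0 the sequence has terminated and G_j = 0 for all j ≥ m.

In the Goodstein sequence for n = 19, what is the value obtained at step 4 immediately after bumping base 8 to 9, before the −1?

(0) 19|_4 = 4^2 + 3 ↦ 5^2 + 3|_5 = 28 ⇒ 27
(1) 27|_5 = 5^2 + 2 ↦ 6^2 + 2|_6 = 38 ⇒ 37
(2) 37|_6 = 6^2 + 1 ↦ 7^2 + 1|_7 = 50 ⇒ 49
(3) 49|_7 = 7^2 ↦ 8^2|_8 = 64 ⇒ 63
(4) 63|_8 = 7·8 + 7 ↦ 7·9 + 7|_9 = 70 ⇒ 69

70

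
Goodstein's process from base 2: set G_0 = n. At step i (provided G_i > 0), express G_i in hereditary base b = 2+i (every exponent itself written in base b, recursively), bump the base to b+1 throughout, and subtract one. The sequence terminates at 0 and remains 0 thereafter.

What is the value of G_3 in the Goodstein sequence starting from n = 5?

i=0: 5 = 2^2 + 1 (b=2); 2→3: 3^3 + 1 = 28; 28−1 = 27
i=1: 27 = 3^3 (b=3); 3→4: 4^4 = 256; 256−1 = 255
i=2: 255 = 3·4^3 + 3·4^2 + 3·4 + 3 (b=4); 4→5: 3·5^3 + 3·5^2 + 3·5 + 3 = 468; 468−1 = 467
i=3: 467 = 3·5^3 + 3·5^2 + 3·5 + 2 (b=5); 5→6: 3·6^3 + 3·6^2 + 3·6 + 2 = 776; 776−1 = 775

467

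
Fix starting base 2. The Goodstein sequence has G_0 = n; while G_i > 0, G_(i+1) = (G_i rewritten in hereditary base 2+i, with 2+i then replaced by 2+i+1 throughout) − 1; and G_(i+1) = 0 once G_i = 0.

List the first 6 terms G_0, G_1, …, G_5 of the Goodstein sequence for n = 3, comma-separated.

(0) 3|_2 = 2 + 1 ↦ 3 + 1|_3 = 4 ⇒ 3
(1) 3|_3 = 3 ↦ 4|_4 = 4 ⇒ 3
(2) 3|_4 = 3 ↦ 3|_5 = 3 ⇒ 2
(3) 2|_5 = 2 ↦ 2|_6 = 2 ⇒ 1
(4) 1|_6 = 1 ↦ 1|_7 = 1 ⇒ 0

3, 3, 3, 2, 1, 0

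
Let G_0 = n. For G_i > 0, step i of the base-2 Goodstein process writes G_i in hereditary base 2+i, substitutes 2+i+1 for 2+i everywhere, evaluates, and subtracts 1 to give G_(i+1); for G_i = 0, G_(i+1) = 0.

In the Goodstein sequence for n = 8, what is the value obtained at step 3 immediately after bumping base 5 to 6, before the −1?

93396

i=0: 8 = 2^(2 + 1) (b=2); 2→3: 3^(3 + 1) = 81; 81−1 = 80
i=1: 80 = 2·3^3 + 2·3^2 + 2·3 + 2 (b=3); 3→4: 2·4^4 + 2·4^2 + 2·4 + 2 = 554; 554−1 = 553
i=2: 553 = 2·4^4 + 2·4^2 + 2·4 + 1 (b=4); 4→5: 2·5^5 + 2·5^2 + 2·5 + 1 = 6311; 6311−1 = 6310
i=3: 6310 = 2·5^5 + 2·5^2 + 2·5 (b=5); 5→6: 2·6^6 + 2·6^2 + 2·6 = 93396; 93396−1 = 93395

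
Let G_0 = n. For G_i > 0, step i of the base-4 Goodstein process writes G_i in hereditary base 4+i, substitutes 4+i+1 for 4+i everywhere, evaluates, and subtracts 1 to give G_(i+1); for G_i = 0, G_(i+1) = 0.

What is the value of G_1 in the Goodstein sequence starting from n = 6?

base 4: 6 = 4 + 2; at 5: 5 + 2 = 7; next = 6
base 5: 6 = 5 + 1; at 6: 6 + 1 = 7; next = 6

6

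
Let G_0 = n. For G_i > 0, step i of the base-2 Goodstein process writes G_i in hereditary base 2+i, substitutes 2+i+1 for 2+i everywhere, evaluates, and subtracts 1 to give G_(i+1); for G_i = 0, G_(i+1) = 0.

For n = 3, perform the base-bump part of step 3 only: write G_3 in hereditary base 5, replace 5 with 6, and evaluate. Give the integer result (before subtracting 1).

2

3 —HB2→ 2 + 1 —bump→ 3 + 1 = 4 —(−1)→ 3
3 —HB3→ 3 —bump→ 4 = 4 —(−1)→ 3
3 —HB4→ 3 —bump→ 3 = 3 —(−1)→ 2
2 —HB5→ 2 —bump→ 2 = 2 —(−1)→ 1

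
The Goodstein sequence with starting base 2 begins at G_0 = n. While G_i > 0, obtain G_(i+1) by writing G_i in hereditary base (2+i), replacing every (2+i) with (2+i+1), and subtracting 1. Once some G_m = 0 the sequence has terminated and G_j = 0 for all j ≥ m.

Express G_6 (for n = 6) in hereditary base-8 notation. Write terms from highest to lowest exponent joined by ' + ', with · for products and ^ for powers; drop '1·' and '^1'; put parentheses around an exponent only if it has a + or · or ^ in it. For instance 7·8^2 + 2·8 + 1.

5·8^5 + 5·8^4 + 5·8^3 + 5·8^2 + 5·8 + 3

step 0: 6 = 2^2 + 2; sub 3 for 2: 3^3 + 3; = 30; G_1 = 30−1 = 29
step 1: 29 = 3^3 + 2; sub 4 for 3: 4^4 + 2; = 258; G_2 = 258−1 = 257
step 2: 257 = 4^4 + 1; sub 5 for 4: 5^5 + 1; = 3126; G_3 = 3126−1 = 3125
step 3: 3125 = 5^5; sub 6 for 5: 6^6; = 46656; G_4 = 46656−1 = 46655
step 4: 46655 = 5·6^5 + 5·6^4 + 5·6^3 + 5·6^2 + 5·6 + 5; sub 7 for 6: 5·7^5 + 5·7^4 + 5·7^3 + 5·7^2 + 5·7 + 5; = 98040; G_5 = 98040−1 = 98039
step 5: 98039 = 5·7^5 + 5·7^4 + 5·7^3 + 5·7^2 + 5·7 + 4; sub 8 for 7: 5·8^5 + 5·8^4 + 5·8^3 + 5·8^2 + 5·8 + 4; = 187244; G_6 = 187244−1 = 187243
step 6: 187243 = 5·8^5 + 5·8^4 + 5·8^3 + 5·8^2 + 5·8 + 3; sub 9 for 8: 5·9^5 + 5·9^4 + 5·9^3 + 5·9^2 + 5·9 + 3; = 332148; G_7 = 332148−1 = 332147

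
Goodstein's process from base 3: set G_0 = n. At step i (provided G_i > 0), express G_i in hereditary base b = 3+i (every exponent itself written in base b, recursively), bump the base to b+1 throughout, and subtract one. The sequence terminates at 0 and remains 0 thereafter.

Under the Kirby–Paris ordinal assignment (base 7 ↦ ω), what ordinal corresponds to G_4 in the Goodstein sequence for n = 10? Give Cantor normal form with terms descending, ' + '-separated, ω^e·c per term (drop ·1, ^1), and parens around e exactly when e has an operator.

step 0: 10 = 3^2 + 1; sub 4 for 3: 4^2 + 1; = 17; G_1 = 17−1 = 16
step 1: 16 = 4^2; sub 5 for 4: 5^2; = 25; G_2 = 25−1 = 24
step 2: 24 = 4·5 + 4; sub 6 for 5: 4·6 + 4; = 28; G_3 = 28−1 = 27
step 3: 27 = 4·6 + 3; sub 7 for 6: 4·7 + 3; = 31; G_4 = 31−1 = 30
step 4: 30 = 4·7 + 2; sub 8 for 7: 4·8 + 2; = 34; G_5 = 34−1 = 33

ω·4 + 2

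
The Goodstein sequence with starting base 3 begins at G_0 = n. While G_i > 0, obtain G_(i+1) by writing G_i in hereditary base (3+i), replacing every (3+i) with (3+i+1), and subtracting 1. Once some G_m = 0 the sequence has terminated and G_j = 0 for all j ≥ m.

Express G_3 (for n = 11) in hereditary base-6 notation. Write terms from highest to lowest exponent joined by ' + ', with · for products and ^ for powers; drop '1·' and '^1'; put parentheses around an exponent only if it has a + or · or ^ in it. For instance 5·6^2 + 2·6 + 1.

(0) 11|_3 = 3^2 + 2 ↦ 4^2 + 2|_4 = 18 ⇒ 17
(1) 17|_4 = 4^2 + 1 ↦ 5^2 + 1|_5 = 26 ⇒ 25
(2) 25|_5 = 5^2 ↦ 6^2|_6 = 36 ⇒ 35
(3) 35|_6 = 5·6 + 5 ↦ 5·7 + 5|_7 = 40 ⇒ 39

5·6 + 5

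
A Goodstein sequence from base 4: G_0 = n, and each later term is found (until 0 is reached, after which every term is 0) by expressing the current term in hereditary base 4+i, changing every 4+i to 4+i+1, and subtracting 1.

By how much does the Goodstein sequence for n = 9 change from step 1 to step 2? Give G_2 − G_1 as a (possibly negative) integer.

1

(0) 9|_4 = 2·4 + 1 ↦ 2·5 + 1|_5 = 11 ⇒ 10
(1) 10|_5 = 2·5 ↦ 2·6|_6 = 12 ⇒ 11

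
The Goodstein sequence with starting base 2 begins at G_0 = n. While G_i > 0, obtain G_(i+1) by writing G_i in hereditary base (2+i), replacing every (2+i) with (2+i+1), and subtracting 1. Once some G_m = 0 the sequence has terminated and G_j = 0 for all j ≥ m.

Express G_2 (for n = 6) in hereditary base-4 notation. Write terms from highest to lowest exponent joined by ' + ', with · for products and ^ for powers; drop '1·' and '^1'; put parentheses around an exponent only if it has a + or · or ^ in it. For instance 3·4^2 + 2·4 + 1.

4^4 + 1

(0) 6|_2 = 2^2 + 2 ↦ 3^3 + 3|_3 = 30 ⇒ 29
(1) 29|_3 = 3^3 + 2 ↦ 4^4 + 2|_4 = 258 ⇒ 257
(2) 257|_4 = 4^4 + 1 ↦ 5^5 + 1|_5 = 3126 ⇒ 3125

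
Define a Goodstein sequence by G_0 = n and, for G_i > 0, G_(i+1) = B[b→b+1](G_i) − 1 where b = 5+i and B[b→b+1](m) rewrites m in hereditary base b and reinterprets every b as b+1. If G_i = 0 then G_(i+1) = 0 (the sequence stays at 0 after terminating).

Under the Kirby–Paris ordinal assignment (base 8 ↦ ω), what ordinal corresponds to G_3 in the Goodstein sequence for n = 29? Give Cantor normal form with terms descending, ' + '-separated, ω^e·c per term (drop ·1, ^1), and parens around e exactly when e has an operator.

29 —HB5→ 5^2 + 4 —bump→ 6^2 + 4 = 40 —(−1)→ 39
39 —HB6→ 6^2 + 3 —bump→ 7^2 + 3 = 52 —(−1)→ 51
51 —HB7→ 7^2 + 2 —bump→ 8^2 + 2 = 66 —(−1)→ 65
65 —HB8→ 8^2 + 1 —bump→ 9^2 + 1 = 82 —(−1)→ 81

ω^2 + 1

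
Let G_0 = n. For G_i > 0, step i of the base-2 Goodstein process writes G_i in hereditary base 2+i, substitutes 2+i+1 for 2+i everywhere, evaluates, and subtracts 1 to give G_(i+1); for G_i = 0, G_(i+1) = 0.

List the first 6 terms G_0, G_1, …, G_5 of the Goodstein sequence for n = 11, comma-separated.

11, 84, 1027, 15627, 279937, 5764801

i=0: 11 = 2^(2 + 1) + 2 + 1 (b=2); 2→3: 3^(3 + 1) + 3 + 1 = 85; 85−1 = 84
i=1: 84 = 3^(3 + 1) + 3 (b=3); 3→4: 4^(4 + 1) + 4 = 1028; 1028−1 = 1027
i=2: 1027 = 4^(4 + 1) + 3 (b=4); 4→5: 5^(5 + 1) + 3 = 15628; 15628−1 = 15627
i=3: 15627 = 5^(5 + 1) + 2 (b=5); 5→6: 6^(6 + 1) + 2 = 279938; 279938−1 = 279937
i=4: 279937 = 6^(6 + 1) + 1 (b=6); 6→7: 7^(7 + 1) + 1 = 5764802; 5764802−1 = 5764801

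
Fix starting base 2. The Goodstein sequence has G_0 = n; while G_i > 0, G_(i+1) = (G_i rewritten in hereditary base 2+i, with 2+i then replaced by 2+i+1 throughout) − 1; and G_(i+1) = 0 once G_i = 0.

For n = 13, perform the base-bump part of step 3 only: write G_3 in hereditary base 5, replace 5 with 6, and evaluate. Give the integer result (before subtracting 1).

280712

13 —HB2→ 2^(2 + 1) + 2^2 + 1 —bump→ 3^(3 + 1) + 3^3 + 1 = 109 —(−1)→ 108
108 —HB3→ 3^(3 + 1) + 3^3 —bump→ 4^(4 + 1) + 4^4 = 1280 —(−1)→ 1279
1279 —HB4→ 4^(4 + 1) + 3·4^3 + 3·4^2 + 3·4 + 3 —bump→ 5^(5 + 1) + 3·5^3 + 3·5^2 + 3·5 + 3 = 16093 —(−1)→ 16092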